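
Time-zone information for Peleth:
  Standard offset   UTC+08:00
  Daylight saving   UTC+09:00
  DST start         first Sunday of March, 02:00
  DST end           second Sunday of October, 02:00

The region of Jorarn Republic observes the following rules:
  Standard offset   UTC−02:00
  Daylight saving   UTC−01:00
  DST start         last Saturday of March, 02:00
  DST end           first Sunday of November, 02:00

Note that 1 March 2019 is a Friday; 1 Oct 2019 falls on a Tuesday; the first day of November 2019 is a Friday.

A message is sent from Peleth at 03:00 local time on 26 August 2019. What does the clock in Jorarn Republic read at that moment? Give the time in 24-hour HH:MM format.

17:00

1 March 2019 is a Friday, so the first Sunday is March 3.
1 October 2019 is a Tuesday, so the first Sunday is October 6 and the second is October 13.
26 August 2019 falls between 3 March and 13 October, so daylight saving is in effect and Peleth is at UTC+09:00.
03:00 Peleth − 9h = 18:00 UTC (rolling into the previous day, 25 August 2019).
1 March 2019 is a Friday, so Saturdays fall on 2, 9, 16, 23, 30; the last is March 30.
1 November 2019 is a Friday, so the first Sunday is November 3.
At the standard offset (UTC−02:00), 18:00 UTC − 2h = 16:00 Jorarn Republic standard time.
Daylight saving runs 30 March – 3 November; the standard-time date in Jorarn Republic, 25 August 2019, is inside that window, so Jorarn Republic is at UTC−01:00.
18:00 UTC − 1h = 17:00 Jorarn Republic.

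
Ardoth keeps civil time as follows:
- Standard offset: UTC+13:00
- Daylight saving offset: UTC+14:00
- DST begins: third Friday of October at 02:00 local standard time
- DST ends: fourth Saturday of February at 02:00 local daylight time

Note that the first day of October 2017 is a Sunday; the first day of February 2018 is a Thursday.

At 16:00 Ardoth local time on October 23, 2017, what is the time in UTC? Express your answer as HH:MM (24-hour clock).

02:00

1 October 2017 is a Sunday, so the first Friday is October 6 and the third is October 20.
1 February 2018 is a Thursday, so the first Saturday is February 3 and the fourth is February 24.
October 23, 2017 falls between 20 October 2017 and 24 February 2018, so daylight saving is in effect and Ardoth is at UTC+14:00.
16:00 local − 14h = 02:00 UTC.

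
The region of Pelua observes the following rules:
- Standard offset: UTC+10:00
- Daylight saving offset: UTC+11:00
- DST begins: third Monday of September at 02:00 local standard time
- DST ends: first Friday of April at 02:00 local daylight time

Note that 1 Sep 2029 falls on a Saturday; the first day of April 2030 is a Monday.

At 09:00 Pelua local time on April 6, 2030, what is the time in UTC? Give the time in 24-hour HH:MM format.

23:00

1 September 2029 is a Saturday, so the first Monday is September 3 and the third is September 17.
1 April 2030 is a Monday, so the first Friday is April 5.
Daylight saving runs 17 September 2029 – 5 April 2030; April 6, 2030 is outside that window, so Pelua is on standard time at UTC+10:00.
09:00 local − 10h = 23:00 UTC (rolling into the previous day, 5 April 2030).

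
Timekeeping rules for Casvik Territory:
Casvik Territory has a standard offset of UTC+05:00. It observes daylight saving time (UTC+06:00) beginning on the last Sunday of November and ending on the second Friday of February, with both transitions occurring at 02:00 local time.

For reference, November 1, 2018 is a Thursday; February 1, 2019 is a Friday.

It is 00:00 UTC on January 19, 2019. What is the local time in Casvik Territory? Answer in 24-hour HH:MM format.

1 November 2018 is a Thursday, so Sundays fall on 4, 11, 18, 25; the last is November 25.
1 February 2019 is a Friday, so the first Friday is February 1 and the second is February 8.
At the standard offset (UTC+05:00), 00:00 UTC + 5h = 05:00 Casvik Territory standard time.
The standard-time date in Casvik Territory, January 19, 2019, falls between 25 November 2018 and 8 February 2019, so daylight saving is in effect and Casvik Territory is at UTC+06:00.
00:00 UTC + 6h = 06:00 local.

06:00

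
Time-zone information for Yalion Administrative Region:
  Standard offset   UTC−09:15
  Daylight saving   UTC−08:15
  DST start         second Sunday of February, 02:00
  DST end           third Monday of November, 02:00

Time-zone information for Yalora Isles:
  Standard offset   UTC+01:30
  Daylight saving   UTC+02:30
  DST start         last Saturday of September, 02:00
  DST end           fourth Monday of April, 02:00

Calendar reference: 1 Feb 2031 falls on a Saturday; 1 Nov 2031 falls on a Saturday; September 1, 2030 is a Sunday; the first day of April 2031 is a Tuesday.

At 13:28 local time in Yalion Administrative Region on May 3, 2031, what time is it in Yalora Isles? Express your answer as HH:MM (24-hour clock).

23:13

1 February 2031 is a Saturday, so the first Sunday is February 2 and the second is February 9.
1 November 2031 is a Saturday, so the first Monday is November 3 and the third is November 17.
May 3, 2031 lies within the daylight-saving period (9 February – 17 November), so Yalion Administrative Region is on daylight time, UTC−08:15.
13:28 Yalion Administrative Region + 8h15m = 21:43 UTC.
1 September 2030 is a Sunday, so Saturdays fall on 7, 14, 21, 28; the last is September 28.
1 April 2031 is a Tuesday, so the first Monday is April 7 and the fourth is April 28.
At the standard offset (UTC+01:30), 21:43 UTC + 1h30m = 23:13 Yalora Isles standard time.
Daylight saving runs 28 September 2030 – 28 April 2031; the standard-time date in Yalora Isles, May 3, 2031, is outside that window, so Yalora Isles is on standard time at UTC+01:30.
21:43 UTC + 1h30m = 23:13 Yalora Isles.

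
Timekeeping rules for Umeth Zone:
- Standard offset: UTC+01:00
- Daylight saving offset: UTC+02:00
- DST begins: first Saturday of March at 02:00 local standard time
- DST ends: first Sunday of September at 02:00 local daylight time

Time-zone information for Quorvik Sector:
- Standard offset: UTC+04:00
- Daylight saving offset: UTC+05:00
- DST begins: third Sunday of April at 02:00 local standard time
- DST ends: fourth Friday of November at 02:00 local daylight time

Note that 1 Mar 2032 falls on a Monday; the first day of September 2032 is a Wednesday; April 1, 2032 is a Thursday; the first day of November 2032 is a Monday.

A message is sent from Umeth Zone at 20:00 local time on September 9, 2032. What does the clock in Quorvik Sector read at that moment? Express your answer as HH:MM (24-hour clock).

1 March 2032 is a Monday, so the first Saturday is March 6.
1 September 2032 is a Wednesday, so the first Sunday is September 5.
September 9, 2032 does not fall between 6 March and 5 September, so daylight saving is not in effect and Umeth Zone is at UTC+01:00.
20:00 Umeth Zone − 1h = 19:00 UTC.
1 April 2032 is a Thursday, so the first Sunday is April 4 and the third is April 18.
1 November 2032 is a Monday, so the first Friday is November 5 and the fourth is November 26.
At the standard offset (UTC+04:00), 19:00 UTC + 4h = 23:00 Quorvik Sector standard time.
Daylight saving runs 18 April – 26 November; the standard-time date in Quorvik Sector, September 9, 2032, is inside that window, so Quorvik Sector is at UTC+05:00.
19:00 UTC + 5h = 00:00 Quorvik Sector (rolling into the next day, 10 September 2032).

00:00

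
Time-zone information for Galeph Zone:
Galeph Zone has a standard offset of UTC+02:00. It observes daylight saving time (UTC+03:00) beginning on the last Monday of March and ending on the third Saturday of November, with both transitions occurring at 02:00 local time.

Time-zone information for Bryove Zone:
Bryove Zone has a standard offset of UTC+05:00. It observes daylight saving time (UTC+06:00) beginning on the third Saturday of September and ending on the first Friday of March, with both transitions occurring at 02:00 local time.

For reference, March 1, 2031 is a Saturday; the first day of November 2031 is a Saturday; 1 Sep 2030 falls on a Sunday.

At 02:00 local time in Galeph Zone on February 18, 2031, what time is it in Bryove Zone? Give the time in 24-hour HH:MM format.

1 March 2031 is a Saturday, so Mondays fall on 3, 10, 17, 24, 31; the last is March 31.
1 November 2031 is a Saturday, so the first Saturday is November 1 and the third is November 15.
February 18, 2031 does not fall between 31 March and 15 November, so daylight saving is not in effect and Galeph Zone is at UTC+02:00.
02:00 Galeph Zone − 2h = 00:00 UTC.
1 September 2030 is a Sunday, so the first Saturday is September 7 and the third is September 21.
1 March 2031 is a Saturday, so the first Friday is March 7.
At the standard offset (UTC+05:00), 00:00 UTC + 5h = 05:00 Bryove Zone standard time.
Daylight saving runs 21 September 2030 – 7 March 2031; the standard-time date in Bryove Zone, February 18, 2031, is inside that window, so Bryove Zone is at UTC+06:00.
00:00 UTC + 6h = 06:00 Bryove Zone.

06:00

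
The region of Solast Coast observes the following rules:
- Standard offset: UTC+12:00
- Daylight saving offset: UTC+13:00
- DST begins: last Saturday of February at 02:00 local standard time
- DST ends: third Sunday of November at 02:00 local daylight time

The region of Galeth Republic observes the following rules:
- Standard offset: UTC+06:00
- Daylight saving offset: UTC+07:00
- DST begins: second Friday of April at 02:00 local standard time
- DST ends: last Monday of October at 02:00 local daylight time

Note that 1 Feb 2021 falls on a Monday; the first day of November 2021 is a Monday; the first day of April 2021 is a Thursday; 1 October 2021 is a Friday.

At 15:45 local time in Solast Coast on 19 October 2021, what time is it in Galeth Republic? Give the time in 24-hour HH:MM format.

09:45

1 February 2021 is a Monday, so Saturdays fall on 6, 13, 20, 27; the last is February 27.
1 November 2021 is a Monday, so the first Sunday is November 7 and the third is November 21.
19 October 2021 falls between 27 February and 21 November, so daylight saving is in effect and Solast Coast is at UTC+13:00.
15:45 Solast Coast − 13h = 02:45 UTC.
1 April 2021 is a Thursday, so the first Friday is April 2 and the second is April 9.
1 October 2021 is a Friday, so Mondays fall on 4, 11, 18, 25; the last is October 25.
At the standard offset (UTC+06:00), 02:45 UTC + 6h = 08:45 Galeth Republic standard time.
The standard-time date in Galeth Republic, 19 October 2021, lies within the daylight-saving period (9 April – 25 October), so Galeth Republic is on daylight time, UTC+07:00.
02:45 UTC + 7h = 09:45 Galeth Republic.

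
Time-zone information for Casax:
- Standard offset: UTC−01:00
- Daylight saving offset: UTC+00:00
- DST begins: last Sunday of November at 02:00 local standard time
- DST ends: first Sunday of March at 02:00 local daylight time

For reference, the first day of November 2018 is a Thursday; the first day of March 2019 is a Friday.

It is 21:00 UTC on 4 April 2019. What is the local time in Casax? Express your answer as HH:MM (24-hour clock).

20:00

1 November 2018 is a Thursday, so Sundays fall on 4, 11, 18, 25; the last is November 25.
1 March 2019 is a Friday, so the first Sunday is March 3.
At the standard offset (UTC−01:00), 21:00 UTC − 1h = 20:00 Casax standard time.
The standard-time date in Casax, 4 April 2019, does not fall between 25 November 2018 and 3 March 2019, so daylight saving is not in effect and Casax is at UTC−01:00.
21:00 UTC − 1h = 20:00 local.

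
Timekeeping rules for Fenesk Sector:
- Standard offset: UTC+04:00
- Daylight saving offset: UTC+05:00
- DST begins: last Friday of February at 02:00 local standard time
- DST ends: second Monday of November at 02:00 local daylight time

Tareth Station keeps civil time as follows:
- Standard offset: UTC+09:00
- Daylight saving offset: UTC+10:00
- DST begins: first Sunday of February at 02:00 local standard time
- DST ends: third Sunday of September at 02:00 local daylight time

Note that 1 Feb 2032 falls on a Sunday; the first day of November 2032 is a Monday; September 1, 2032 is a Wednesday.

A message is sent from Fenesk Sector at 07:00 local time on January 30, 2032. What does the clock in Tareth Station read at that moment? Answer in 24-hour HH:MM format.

1 February 2032 is a Sunday, so Fridays fall on 6, 13, 20, 27; the last is February 27.
1 November 2032 is a Monday, so the first Monday is November 1 and the second is November 8.
January 30, 2032 does not fall between 27 February and 8 November, so daylight saving is not in effect and Fenesk Sector is at UTC+04:00.
07:00 Fenesk Sector − 4h = 03:00 UTC.
1 February 2032 is a Sunday, so the first Sunday is February 1.
1 September 2032 is a Wednesday, so the first Sunday is September 5 and the third is September 19.
At the standard offset (UTC+09:00), 03:00 UTC + 9h = 12:00 Tareth Station standard time.
The standard-time date in Tareth Station, January 30, 2032, does not fall between 1 February and 19 September, so daylight saving is not in effect and Tareth Station is at UTC+09:00.
03:00 UTC + 9h = 12:00 Tareth Station.

12:00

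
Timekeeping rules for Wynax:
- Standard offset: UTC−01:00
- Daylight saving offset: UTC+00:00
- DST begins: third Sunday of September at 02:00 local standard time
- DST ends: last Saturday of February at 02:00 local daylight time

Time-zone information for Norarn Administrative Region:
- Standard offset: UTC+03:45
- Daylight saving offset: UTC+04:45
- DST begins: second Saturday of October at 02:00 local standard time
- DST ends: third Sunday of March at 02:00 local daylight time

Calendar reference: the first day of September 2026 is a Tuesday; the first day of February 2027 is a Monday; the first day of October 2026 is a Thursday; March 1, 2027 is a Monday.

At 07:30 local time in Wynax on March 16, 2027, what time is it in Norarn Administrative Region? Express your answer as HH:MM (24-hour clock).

1 September 2026 is a Tuesday, so the first Sunday is September 6 and the third is September 20.
1 February 2027 is a Monday, so Saturdays fall on 6, 13, 20, 27; the last is February 27.
March 16, 2027 does not fall between 20 September 2026 and 27 February 2027, so daylight saving is not in effect and Wynax is at UTC−01:00.
07:30 Wynax + 1h = 08:30 UTC.
1 October 2026 is a Thursday, so the first Saturday is October 3 and the second is October 10.
1 March 2027 is a Monday, so the first Sunday is March 7 and the third is March 21.
At the standard offset (UTC+03:45), 08:30 UTC + 3h45m = 12:15 Norarn Administrative Region standard time.
The standard-time date in Norarn Administrative Region, March 16, 2027, lies within the daylight-saving period (10 October 2026 – 21 March 2027), so Norarn Administrative Region is on daylight time, UTC+04:45.
08:30 UTC + 4h45m = 13:15 Norarn Administrative Region.

13:15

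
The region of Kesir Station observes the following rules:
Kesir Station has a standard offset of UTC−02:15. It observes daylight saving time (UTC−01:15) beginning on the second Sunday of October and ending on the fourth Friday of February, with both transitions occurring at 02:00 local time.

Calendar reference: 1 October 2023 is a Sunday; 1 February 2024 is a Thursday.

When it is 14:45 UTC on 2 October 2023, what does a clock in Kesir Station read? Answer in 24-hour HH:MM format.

1 October 2023 is a Sunday, so the first Sunday is October 1 and the second is October 8.
1 February 2024 is a Thursday, so the first Friday is February 2 and the fourth is February 23.
At the standard offset (UTC−02:15), 14:45 UTC − 2h15m = 12:30 Kesir Station standard time.
Daylight saving runs 8 October 2023 – 23 February 2024; the standard-time date in Kesir Station, 2 October 2023, is outside that window, so Kesir Station is on standard time at UTC−02:15.
14:45 UTC − 2h15m = 12:30 local.

12:30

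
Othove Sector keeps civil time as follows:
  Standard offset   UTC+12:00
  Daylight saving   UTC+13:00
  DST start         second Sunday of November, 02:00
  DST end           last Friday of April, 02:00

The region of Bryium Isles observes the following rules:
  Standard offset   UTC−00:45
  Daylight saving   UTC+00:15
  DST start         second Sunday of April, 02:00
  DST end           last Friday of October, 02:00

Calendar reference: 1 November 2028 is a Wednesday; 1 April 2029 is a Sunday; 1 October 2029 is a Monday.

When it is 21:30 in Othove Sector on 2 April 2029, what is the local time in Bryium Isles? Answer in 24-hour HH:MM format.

07:45

1 November 2028 is a Wednesday, so the first Sunday is November 5 and the second is November 12.
1 April 2029 is a Sunday, so Fridays fall on 6, 13, 20, 27; the last is April 27.
2 April 2029 lies within the daylight-saving period (12 November 2028 – 27 April 2029), so Othove Sector is on daylight time, UTC+13:00.
21:30 Othove Sector − 13h = 08:30 UTC.
1 April 2029 is a Sunday, so the first Sunday is April 1 and the second is April 8.
1 October 2029 is a Monday, so Fridays fall on 5, 12, 19, 26; the last is October 26.
At the standard offset (UTC−00:45), 08:30 UTC − 0h45m = 07:45 Bryium Isles standard time.
The standard-time date in Bryium Isles, 2 April 2029, does not fall between 8 April and 26 October, so daylight saving is not in effect and Bryium Isles is at UTC−00:45.
08:30 UTC − 0h45m = 07:45 Bryium Isles.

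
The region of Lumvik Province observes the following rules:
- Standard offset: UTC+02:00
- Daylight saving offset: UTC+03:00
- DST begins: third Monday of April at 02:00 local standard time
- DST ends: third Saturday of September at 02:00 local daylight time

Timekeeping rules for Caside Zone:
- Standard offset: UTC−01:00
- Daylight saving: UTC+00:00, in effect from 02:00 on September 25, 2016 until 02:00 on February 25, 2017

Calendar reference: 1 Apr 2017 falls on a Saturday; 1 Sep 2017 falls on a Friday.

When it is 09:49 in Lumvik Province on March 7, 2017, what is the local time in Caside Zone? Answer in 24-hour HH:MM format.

1 April 2017 is a Saturday, so the first Monday is April 3 and the third is April 17.
1 September 2017 is a Friday, so the first Saturday is September 2 and the third is September 16.
March 7, 2017 is outside the daylight-saving period (17 April – 16 September), so Lumvik Province is on standard time, UTC+02:00.
09:49 Lumvik Province − 2h = 07:49 UTC.
At the standard offset (UTC−01:00), 07:49 UTC − 1h = 06:49 Caside Zone standard time.
Daylight saving runs 25 September 2016 – 25 February 2017; the standard-time date in Caside Zone, March 7, 2017, is outside that window, so Caside Zone is on standard time at UTC−01:00.
07:49 UTC − 1h = 06:49 Caside Zone.

06:49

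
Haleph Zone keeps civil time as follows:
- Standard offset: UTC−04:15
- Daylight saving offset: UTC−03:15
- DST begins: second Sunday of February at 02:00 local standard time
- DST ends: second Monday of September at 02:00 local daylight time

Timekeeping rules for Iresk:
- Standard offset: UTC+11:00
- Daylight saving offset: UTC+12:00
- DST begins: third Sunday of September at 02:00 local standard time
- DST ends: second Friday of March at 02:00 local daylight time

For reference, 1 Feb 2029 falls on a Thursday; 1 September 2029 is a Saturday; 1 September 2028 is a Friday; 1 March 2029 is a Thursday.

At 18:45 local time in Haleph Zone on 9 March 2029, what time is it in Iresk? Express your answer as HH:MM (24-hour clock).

09:00

1 February 2029 is a Thursday, so the first Sunday is February 4 and the second is February 11.
1 September 2029 is a Saturday, so the first Monday is September 3 and the second is September 10.
9 March 2029 falls between 11 February and 10 September, so daylight saving is in effect and Haleph Zone is at UTC−03:15.
18:45 Haleph Zone + 3h15m = 22:00 UTC.
1 September 2028 is a Friday, so the first Sunday is September 3 and the third is September 17.
1 March 2029 is a Thursday, so the first Friday is March 2 and the second is March 9.
At the standard offset (UTC+11:00), 22:00 UTC + 11h = 09:00 Iresk standard time (rolling into the next day, 10 March 2029).
Daylight saving runs 17 September 2028 – 9 March 2029; the standard-time date in Iresk, 10 March 2029, is outside that window, so Iresk is on standard time at UTC+11:00.
22:00 UTC + 11h = 09:00 Iresk (rolling into the next day, 10 March 2029).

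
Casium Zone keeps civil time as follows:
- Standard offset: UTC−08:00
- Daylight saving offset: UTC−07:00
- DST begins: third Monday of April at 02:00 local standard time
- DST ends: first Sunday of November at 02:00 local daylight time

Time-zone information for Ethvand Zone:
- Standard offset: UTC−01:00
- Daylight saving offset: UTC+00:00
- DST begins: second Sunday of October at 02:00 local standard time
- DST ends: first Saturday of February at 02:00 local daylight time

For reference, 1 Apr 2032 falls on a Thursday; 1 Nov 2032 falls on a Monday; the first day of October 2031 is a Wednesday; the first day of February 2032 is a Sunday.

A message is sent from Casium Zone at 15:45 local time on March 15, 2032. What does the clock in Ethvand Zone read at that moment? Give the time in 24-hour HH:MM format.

22:45

1 April 2032 is a Thursday, so the first Monday is April 5 and the third is April 19.
1 November 2032 is a Monday, so the first Sunday is November 7.
March 15, 2032 is outside the daylight-saving period (19 April – 7 November), so Casium Zone is on standard time, UTC−08:00.
15:45 Casium Zone + 8h = 23:45 UTC.
1 October 2031 is a Wednesday, so the first Sunday is October 5 and the second is October 12.
1 February 2032 is a Sunday, so the first Saturday is February 7.
At the standard offset (UTC−01:00), 23:45 UTC − 1h = 22:45 Ethvand Zone standard time.
Daylight saving runs 12 October 2031 – 7 February 2032; the standard-time date in Ethvand Zone, March 15, 2032, is outside that window, so Ethvand Zone is on standard time at UTC−01:00.
23:45 UTC − 1h = 22:45 Ethvand Zone.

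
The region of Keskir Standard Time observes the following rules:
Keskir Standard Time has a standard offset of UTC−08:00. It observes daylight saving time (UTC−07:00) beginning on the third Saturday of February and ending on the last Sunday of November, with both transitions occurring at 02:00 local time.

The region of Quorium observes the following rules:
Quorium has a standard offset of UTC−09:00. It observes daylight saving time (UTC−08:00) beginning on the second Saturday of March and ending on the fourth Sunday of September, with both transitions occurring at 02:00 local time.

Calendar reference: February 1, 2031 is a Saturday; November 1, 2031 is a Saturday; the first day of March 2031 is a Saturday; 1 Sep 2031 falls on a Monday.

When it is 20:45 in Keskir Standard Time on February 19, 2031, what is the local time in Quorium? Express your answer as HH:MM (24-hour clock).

1 February 2031 is a Saturday, so the first Saturday is February 1 and the third is February 15.
1 November 2031 is a Saturday, so Sundays fall on 2, 9, 16, 23, 30; the last is November 30.
Daylight saving runs 15 February – 30 November; February 19, 2031 is inside that window, so Keskir Standard Time is at UTC−07:00.
20:45 Keskir Standard Time + 7h = 03:45 UTC (rolling into the next day, 20 February 2031).
1 March 2031 is a Saturday, so the first Saturday is March 1 and the second is March 8.
1 September 2031 is a Monday, so the first Sunday is September 7 and the fourth is September 28.
At the standard offset (UTC−09:00), 03:45 UTC − 9h = 18:45 Quorium standard time (rolling into the previous day, 19 February 2031).
The standard-time date in Quorium, February 19, 2031, is outside the daylight-saving period (8 March – 28 September), so Quorium is on standard time, UTC−09:00.
03:45 UTC − 9h = 18:45 Quorium (rolling into the previous day, 19 February 2031).

18:45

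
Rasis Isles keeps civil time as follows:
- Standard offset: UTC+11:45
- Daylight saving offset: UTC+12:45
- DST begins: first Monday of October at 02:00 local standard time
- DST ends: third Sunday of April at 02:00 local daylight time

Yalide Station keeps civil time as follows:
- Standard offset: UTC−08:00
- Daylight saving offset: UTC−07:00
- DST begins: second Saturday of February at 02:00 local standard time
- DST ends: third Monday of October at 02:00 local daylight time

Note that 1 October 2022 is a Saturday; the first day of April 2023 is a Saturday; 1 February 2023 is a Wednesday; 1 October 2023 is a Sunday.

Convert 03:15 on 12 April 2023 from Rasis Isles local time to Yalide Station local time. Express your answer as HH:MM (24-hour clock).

07:30

1 October 2022 is a Saturday, so the first Monday is October 3.
1 April 2023 is a Saturday, so the first Sunday is April 2 and the third is April 16.
12 April 2023 lies within the daylight-saving period (3 October 2022 – 16 April 2023), so Rasis Isles is on daylight time, UTC+12:45.
03:15 Rasis Isles − 12h45m = 14:30 UTC (rolling into the previous day, 11 April 2023).
1 February 2023 is a Wednesday, so the first Saturday is February 4 and the second is February 11.
1 October 2023 is a Sunday, so the first Monday is October 2 and the third is October 16.
At the standard offset (UTC−08:00), 14:30 UTC − 8h = 06:30 Yalide Station standard time.
Daylight saving runs 11 February – 16 October; the standard-time date in Yalide Station, 11 April 2023, is inside that window, so Yalide Station is at UTC−07:00.
14:30 UTC − 7h = 07:30 Yalide Station.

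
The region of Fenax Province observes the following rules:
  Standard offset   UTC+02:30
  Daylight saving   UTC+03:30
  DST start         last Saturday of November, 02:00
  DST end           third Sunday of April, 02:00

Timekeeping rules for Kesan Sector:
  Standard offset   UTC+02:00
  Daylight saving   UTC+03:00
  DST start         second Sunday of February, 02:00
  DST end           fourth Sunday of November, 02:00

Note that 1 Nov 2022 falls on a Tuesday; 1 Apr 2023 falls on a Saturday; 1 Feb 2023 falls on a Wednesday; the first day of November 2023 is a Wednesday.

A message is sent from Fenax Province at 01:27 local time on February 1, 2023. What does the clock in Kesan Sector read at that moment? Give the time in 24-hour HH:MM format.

1 November 2022 is a Tuesday, so Saturdays fall on 5, 12, 19, 26; the last is November 26.
1 April 2023 is a Saturday, so the first Sunday is April 2 and the third is April 16.
Daylight saving runs 26 November 2022 – 16 April 2023; February 1, 2023 is inside that window, so Fenax Province is at UTC+03:30.
01:27 Fenax Province − 3h30m = 21:57 UTC (rolling into the previous day, 31 January 2023).
1 February 2023 is a Wednesday, so the first Sunday is February 5 and the second is February 12.
1 November 2023 is a Wednesday, so the first Sunday is November 5 and the fourth is November 26.
At the standard offset (UTC+02:00), 21:57 UTC + 2h = 23:57 Kesan Sector standard time.
The standard-time date in Kesan Sector, January 31, 2023, is outside the daylight-saving period (12 February – 26 November), so Kesan Sector is on standard time, UTC+02:00.
21:57 UTC + 2h = 23:57 Kesan Sector.

23:57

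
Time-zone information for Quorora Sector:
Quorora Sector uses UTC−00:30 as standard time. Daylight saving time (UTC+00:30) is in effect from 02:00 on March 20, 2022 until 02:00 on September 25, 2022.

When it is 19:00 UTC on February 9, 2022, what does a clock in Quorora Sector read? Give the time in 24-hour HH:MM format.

At the standard offset (UTC−00:30), 19:00 UTC − 0h30m = 18:30 Quorora Sector standard time.
The standard-time date in Quorora Sector, February 9, 2022, is outside the daylight-saving period (20 March – 25 September), so Quorora Sector is on standard time, UTC−00:30.
19:00 UTC − 0h30m = 18:30 local.

18:30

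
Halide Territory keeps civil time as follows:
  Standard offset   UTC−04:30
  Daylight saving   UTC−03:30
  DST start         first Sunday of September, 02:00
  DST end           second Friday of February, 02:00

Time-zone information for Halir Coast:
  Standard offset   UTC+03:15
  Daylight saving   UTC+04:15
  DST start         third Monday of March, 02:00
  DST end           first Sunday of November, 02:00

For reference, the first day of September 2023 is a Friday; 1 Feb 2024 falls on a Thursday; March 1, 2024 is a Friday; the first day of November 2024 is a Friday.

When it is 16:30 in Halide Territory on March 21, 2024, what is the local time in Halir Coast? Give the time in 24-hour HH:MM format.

1 September 2023 is a Friday, so the first Sunday is September 3.
1 February 2024 is a Thursday, so the first Friday is February 2 and the second is February 9.
March 21, 2024 does not fall between 3 September 2023 and 9 February 2024, so daylight saving is not in effect and Halide Territory is at UTC−04:30.
16:30 Halide Territory + 4h30m = 21:00 UTC.
1 March 2024 is a Friday, so the first Monday is March 4 and the third is March 18.
1 November 2024 is a Friday, so the first Sunday is November 3.
At the standard offset (UTC+03:15), 21:00 UTC + 3h15m = 00:15 Halir Coast standard time (rolling into the next day, 22 March 2024).
Daylight saving runs 18 March – 3 November; the standard-time date in Halir Coast, March 22, 2024, is inside that window, so Halir Coast is at UTC+04:15.
21:00 UTC + 4h15m = 01:15 Halir Coast (rolling into the next day, 22 March 2024).

01:15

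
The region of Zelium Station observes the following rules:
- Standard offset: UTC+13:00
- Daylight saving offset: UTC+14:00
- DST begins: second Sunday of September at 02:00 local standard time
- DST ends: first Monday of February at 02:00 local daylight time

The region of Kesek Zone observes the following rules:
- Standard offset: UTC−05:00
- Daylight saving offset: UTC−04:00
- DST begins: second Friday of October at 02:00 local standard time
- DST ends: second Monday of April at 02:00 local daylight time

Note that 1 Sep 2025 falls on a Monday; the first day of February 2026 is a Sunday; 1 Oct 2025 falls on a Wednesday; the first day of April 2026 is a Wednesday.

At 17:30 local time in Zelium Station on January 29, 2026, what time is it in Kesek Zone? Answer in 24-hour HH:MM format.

23:30

1 September 2025 is a Monday, so the first Sunday is September 7 and the second is September 14.
1 February 2026 is a Sunday, so the first Monday is February 2.
January 29, 2026 lies within the daylight-saving period (14 September 2025 – 2 February 2026), so Zelium Station is on daylight time, UTC+14:00.
17:30 Zelium Station − 14h = 03:30 UTC.
1 October 2025 is a Wednesday, so the first Friday is October 3 and the second is October 10.
1 April 2026 is a Wednesday, so the first Monday is April 6 and the second is April 13.
At the standard offset (UTC−05:00), 03:30 UTC − 5h = 22:30 Kesek Zone standard time (rolling into the previous day, 28 January 2026).
Daylight saving runs 10 October 2025 – 13 April 2026; the standard-time date in Kesek Zone, January 28, 2026, is inside that window, so Kesek Zone is at UTC−04:00.
03:30 UTC − 4h = 23:30 Kesek Zone (rolling into the previous day, 28 January 2026).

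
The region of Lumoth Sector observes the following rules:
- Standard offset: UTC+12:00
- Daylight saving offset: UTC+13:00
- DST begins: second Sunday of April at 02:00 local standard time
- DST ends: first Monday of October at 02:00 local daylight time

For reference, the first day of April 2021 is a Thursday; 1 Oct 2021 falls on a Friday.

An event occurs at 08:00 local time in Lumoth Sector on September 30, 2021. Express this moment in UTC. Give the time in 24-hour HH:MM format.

19:00

1 April 2021 is a Thursday, so the first Sunday is April 4 and the second is April 11.
1 October 2021 is a Friday, so the first Monday is October 4.
September 30, 2021 falls between 11 April and 4 October, so daylight saving is in effect and Lumoth Sector is at UTC+13:00.
08:00 local − 13h = 19:00 UTC (rolling into the previous day, 29 September 2021).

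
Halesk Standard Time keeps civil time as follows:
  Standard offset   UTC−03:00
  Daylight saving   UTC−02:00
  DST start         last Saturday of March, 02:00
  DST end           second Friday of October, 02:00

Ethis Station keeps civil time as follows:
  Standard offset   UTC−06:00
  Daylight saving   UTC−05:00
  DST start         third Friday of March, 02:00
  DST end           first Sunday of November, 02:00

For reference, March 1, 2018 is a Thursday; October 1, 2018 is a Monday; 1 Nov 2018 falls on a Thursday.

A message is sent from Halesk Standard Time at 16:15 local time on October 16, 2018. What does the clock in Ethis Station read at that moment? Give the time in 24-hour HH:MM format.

1 March 2018 is a Thursday, so Saturdays fall on 3, 10, 17, 24, 31; the last is March 31.
1 October 2018 is a Monday, so the first Friday is October 5 and the second is October 12.
October 16, 2018 is outside the daylight-saving period (31 March – 12 October), so Halesk Standard Time is on standard time, UTC−03:00.
16:15 Halesk Standard Time + 3h = 19:15 UTC.
1 March 2018 is a Thursday, so the first Friday is March 2 and the third is March 16.
1 November 2018 is a Thursday, so the first Sunday is November 4.
At the standard offset (UTC−06:00), 19:15 UTC − 6h = 13:15 Ethis Station standard time.
The standard-time date in Ethis Station, October 16, 2018, falls between 16 March and 4 November, so daylight saving is in effect and Ethis Station is at UTC−05:00.
19:15 UTC − 5h = 14:15 Ethis Station.

14:15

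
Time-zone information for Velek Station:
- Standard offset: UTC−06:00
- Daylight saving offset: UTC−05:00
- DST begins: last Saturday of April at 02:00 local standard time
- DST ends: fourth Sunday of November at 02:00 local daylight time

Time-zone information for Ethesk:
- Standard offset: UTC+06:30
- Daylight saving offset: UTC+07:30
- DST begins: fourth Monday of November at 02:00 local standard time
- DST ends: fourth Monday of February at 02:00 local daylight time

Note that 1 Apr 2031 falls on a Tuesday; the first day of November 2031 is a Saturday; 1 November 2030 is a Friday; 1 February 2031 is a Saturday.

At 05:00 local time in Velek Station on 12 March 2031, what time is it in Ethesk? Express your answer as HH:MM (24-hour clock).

1 April 2031 is a Tuesday, so Saturdays fall on 5, 12, 19, 26; the last is April 26.
1 November 2031 is a Saturday, so the first Sunday is November 2 and the fourth is November 23.
12 March 2031 is outside the daylight-saving period (26 April – 23 November), so Velek Station is on standard time, UTC−06:00.
05:00 Velek Station + 6h = 11:00 UTC.
1 November 2030 is a Friday, so the first Monday is November 4 and the fourth is November 25.
1 February 2031 is a Saturday, so the first Monday is February 3 and the fourth is February 24.
At the standard offset (UTC+06:30), 11:00 UTC + 6h30m = 17:30 Ethesk standard time.
Daylight saving runs 25 November 2030 – 24 February 2031; the standard-time date in Ethesk, 12 March 2031, is outside that window, so Ethesk is on standard time at UTC+06:30.
11:00 UTC + 6h30m = 17:30 Ethesk.

17:30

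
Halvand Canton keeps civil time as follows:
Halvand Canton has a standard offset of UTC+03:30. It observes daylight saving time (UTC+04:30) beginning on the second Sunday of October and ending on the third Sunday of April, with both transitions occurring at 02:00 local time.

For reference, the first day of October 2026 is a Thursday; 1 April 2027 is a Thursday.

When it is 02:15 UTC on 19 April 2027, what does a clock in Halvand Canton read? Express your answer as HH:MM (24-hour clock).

1 October 2026 is a Thursday, so the first Sunday is October 4 and the second is October 11.
1 April 2027 is a Thursday, so the first Sunday is April 4 and the third is April 18.
At the standard offset (UTC+03:30), 02:15 UTC + 3h30m = 05:45 Halvand Canton standard time.
The standard-time date in Halvand Canton, 19 April 2027, does not fall between 11 October 2026 and 18 April 2027, so daylight saving is not in effect and Halvand Canton is at UTC+03:30.
02:15 UTC + 3h30m = 05:45 local.

05:45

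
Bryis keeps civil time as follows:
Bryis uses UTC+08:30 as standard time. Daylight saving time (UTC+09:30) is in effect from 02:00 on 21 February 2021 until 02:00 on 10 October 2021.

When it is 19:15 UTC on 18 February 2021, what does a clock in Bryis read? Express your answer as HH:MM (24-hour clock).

03:45

At the standard offset (UTC+08:30), 19:15 UTC + 8h30m = 03:45 Bryis standard time (rolling into the next day, 19 February 2021).
The standard-time date in Bryis, 19 February 2021, is outside the daylight-saving period (21 February – 10 October), so Bryis is on standard time, UTC+08:30.
19:15 UTC + 8h30m = 03:45 local (rolling into the next day, 19 February 2021).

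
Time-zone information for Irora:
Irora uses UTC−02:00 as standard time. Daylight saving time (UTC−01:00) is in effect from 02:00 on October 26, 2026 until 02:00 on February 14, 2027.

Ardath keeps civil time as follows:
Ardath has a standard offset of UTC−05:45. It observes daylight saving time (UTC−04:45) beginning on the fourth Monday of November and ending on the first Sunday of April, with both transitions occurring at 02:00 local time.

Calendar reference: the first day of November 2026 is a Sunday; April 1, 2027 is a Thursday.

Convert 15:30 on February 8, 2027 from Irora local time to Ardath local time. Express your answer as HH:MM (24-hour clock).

Daylight saving runs 26 October 2026 – 14 February 2027; February 8, 2027 is inside that window, so Irora is at UTC−01:00.
15:30 Irora + 1h = 16:30 UTC.
1 November 2026 is a Sunday, so the first Monday is November 2 and the fourth is November 23.
1 April 2027 is a Thursday, so the first Sunday is April 4.
At the standard offset (UTC−05:45), 16:30 UTC − 5h45m = 10:45 Ardath standard time.
Daylight saving runs 23 November 2026 – 4 April 2027; the standard-time date in Ardath, February 8, 2027, is inside that window, so Ardath is at UTC−04:45.
16:30 UTC − 4h45m = 11:45 Ardath.

11:45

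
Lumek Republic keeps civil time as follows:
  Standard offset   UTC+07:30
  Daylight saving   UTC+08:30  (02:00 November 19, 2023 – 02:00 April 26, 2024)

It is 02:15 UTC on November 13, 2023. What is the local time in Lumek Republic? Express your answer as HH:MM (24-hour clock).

09:45

At the standard offset (UTC+07:30), 02:15 UTC + 7h30m = 09:45 Lumek Republic standard time.
The standard-time date in Lumek Republic, November 13, 2023, does not fall between 19 November 2023 and 26 April 2024, so daylight saving is not in effect and Lumek Republic is at UTC+07:30.
02:15 UTC + 7h30m = 09:45 local.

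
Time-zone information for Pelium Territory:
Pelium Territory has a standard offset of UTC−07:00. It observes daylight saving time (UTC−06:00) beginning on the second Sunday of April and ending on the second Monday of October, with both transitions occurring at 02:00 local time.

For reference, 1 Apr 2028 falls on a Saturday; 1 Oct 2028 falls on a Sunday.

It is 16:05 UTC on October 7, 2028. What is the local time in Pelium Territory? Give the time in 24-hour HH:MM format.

10:05

1 April 2028 is a Saturday, so the first Sunday is April 2 and the second is April 9.
1 October 2028 is a Sunday, so the first Monday is October 2 and the second is October 9.
At the standard offset (UTC−07:00), 16:05 UTC − 7h = 09:05 Pelium Territory standard time.
The standard-time date in Pelium Territory, October 7, 2028, falls between 9 April and 9 October, so daylight saving is in effect and Pelium Territory is at UTC−06:00.
16:05 UTC − 6h = 10:05 local.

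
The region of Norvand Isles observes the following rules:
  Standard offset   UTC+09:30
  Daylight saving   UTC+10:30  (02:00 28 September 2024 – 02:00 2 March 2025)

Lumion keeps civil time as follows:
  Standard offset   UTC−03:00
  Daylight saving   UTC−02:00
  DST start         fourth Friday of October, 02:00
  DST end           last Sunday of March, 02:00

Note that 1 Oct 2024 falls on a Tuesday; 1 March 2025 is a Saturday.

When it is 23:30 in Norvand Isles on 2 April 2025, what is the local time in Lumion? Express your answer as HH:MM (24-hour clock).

11:00

Daylight saving runs 28 September 2024 – 2 March 2025; 2 April 2025 is outside that window, so Norvand Isles is on standard time at UTC+09:30.
23:30 Norvand Isles − 9h30m = 14:00 UTC.
1 October 2024 is a Tuesday, so the first Friday is October 4 and the fourth is October 25.
1 March 2025 is a Saturday, so Sundays fall on 2, 9, 16, 23, 30; the last is March 30.
At the standard offset (UTC−03:00), 14:00 UTC − 3h = 11:00 Lumion standard time.
The standard-time date in Lumion, 2 April 2025, is outside the daylight-saving period (25 October 2024 – 30 March 2025), so Lumion is on standard time, UTC−03:00.
14:00 UTC − 3h = 11:00 Lumion.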